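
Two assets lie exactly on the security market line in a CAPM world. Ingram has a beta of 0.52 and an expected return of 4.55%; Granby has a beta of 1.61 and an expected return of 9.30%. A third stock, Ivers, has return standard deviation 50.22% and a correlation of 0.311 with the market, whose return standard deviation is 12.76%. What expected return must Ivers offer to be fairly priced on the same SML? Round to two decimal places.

7.62%

MRP = (9.30% − 4.55%) / (1.61 − 0.52) = 4.3578%
R_f = 4.55% − 0.52 × 4.3578% = 2.2839%
β_Ivers = ρ·σ_i/σ_m = 0.311 × 50.22 / 12.76 = 1.2240
E(R_Ivers) = R_f + β × MRP = 2.2839% + 1.2240 × 4.3578% = 7.62%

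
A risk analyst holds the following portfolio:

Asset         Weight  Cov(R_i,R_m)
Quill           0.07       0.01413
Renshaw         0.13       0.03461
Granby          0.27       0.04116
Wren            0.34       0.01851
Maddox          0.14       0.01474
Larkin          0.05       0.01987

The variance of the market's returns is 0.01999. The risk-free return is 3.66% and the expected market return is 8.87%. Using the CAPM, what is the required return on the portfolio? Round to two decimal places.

10.42%

β_Quill = 0.01413 / 0.01999 = 0.7069
β_Renshaw = 0.03461 / 0.01999 = 1.7314
β_Granby = 0.04116 / 0.01999 = 2.0590
β_Wren = 0.01851 / 0.01999 = 0.9260
β_Maddox = 0.01474 / 0.01999 = 0.7374
β_Larkin = 0.01987 / 0.01999 = 0.9940
β_P = Σ w_i β_i = 0.07×0.7069 + 0.13×1.7314 + 0.27×2.0590 + 0.34×0.9260 + 0.14×0.7374 + 0.05×0.9940 = 1.2983
MRP = 8.87% − 3.66% = 5.21%
E(R_P) = R_f + β_P × MRP = 3.66% + 1.2983 × 5.21% = 10.42%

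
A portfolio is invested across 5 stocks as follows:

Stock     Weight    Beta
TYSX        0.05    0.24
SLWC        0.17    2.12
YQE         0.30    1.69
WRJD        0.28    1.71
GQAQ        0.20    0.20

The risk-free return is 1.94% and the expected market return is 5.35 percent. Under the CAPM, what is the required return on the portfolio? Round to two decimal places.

β_P = Σ w_i β_i = 0.05×0.24 + 0.17×2.12 + 0.30×1.69 + 0.28×1.71 + 0.20×0.20 = 1.3982
MRP = 5.35% − 1.94% = 3.41%
E(R_P) = R_f + β_P × MRP = 1.94% + 1.3982 × 3.41% = 6.71%

6.71%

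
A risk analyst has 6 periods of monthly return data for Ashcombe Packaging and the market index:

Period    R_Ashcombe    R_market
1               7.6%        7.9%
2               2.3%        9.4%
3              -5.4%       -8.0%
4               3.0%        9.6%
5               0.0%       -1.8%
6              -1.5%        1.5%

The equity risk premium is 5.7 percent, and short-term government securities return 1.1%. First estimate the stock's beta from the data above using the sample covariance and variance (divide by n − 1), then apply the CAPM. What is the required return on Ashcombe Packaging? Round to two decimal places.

Mean R_i = (7.6 + 2.3 − 5.4 + 3.0 + 0.0 − 1.5) / 6 = 1.0000%
Mean R_m = (7.9 + 9.4 − 8.0 + 9.6 − 1.8 + 1.5) / 6 = 3.1000%
Σ(R_i − R̄_i)(R_m − R̄_m) = 132.8100  ⇒  Cov = 132.8100 / 5 = 26.5620
Σ(R_m − R̄_m)² = 254.7600  ⇒  Var(R_m) = 254.7600 / 5 = 50.9520
β = Cov / Var(R_m) = 26.5620 / 50.9520 = 0.5213
E(R) = R_f + β × MRP = 1.1% + 0.5213 × 5.7% = 4.07%

4.07%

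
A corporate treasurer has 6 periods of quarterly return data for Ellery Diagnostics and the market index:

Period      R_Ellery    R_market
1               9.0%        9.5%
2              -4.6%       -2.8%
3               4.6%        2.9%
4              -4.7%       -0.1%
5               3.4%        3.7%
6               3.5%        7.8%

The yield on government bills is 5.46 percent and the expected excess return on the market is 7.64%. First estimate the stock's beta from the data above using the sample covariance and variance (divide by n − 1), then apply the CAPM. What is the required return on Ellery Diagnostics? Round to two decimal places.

Mean R_i = (9.0 − 4.6 + 4.6 − 4.7 + 3.4 + 3.5) / 6 = 1.8667%
Mean R_m = (9.5 − 2.8 + 2.9 − 0.1 + 3.7 + 7.8) / 6 = 3.5000%
Σ(R_i − R̄_i)(R_m − R̄_m) = 112.8700  ⇒  Cov = 112.8700 / 5 = 22.5740
Σ(R_m − R̄_m)² = 107.5400  ⇒  Var(R_m) = 107.5400 / 5 = 21.5080
β = Cov / Var(R_m) = 22.5740 / 21.5080 = 1.0496
E(R) = R_f + β × MRP = 5.46% + 1.0496 × 7.64% = 13.48%

13.48%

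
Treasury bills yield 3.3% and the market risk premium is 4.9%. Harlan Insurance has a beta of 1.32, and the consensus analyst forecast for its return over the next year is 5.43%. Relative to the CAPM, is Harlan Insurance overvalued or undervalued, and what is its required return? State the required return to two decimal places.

Required return = R_f + β·MRP = 3.3% + 1.32 × 4.9% = 9.77%
Forecast 5.43% < required 9.77% → the stock plots below the SML → overvalued.

Overvalued; required return 9.77%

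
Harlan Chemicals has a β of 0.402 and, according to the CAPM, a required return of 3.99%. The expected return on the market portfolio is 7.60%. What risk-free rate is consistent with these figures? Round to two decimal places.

1.56%

E(R) = R_f + β(E(R_m) − R_f) = R_f(1 − β) + β·E(R_m)
3.99% = R_f × (1 − 0.402) + 0.402 × 7.60%
3.99% = R_f × 0.598 + 3.05520%
R_f = (3.99% − 3.05520%) / 0.598 = 1.56%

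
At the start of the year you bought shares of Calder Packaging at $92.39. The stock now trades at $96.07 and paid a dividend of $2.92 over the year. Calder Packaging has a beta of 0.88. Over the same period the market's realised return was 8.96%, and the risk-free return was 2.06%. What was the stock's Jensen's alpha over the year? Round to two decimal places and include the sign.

Realised HPR = (P1 + D1 − P0) / P0 = (96.07 + 2.92 − 92.39) / 92.39 = 6.60 / 92.39 = 7.1436%
MRP = 8.96% − 2.06% = 6.90%
CAPM required = R_f + β·MRP = 2.06% + 0.88 × 6.90% = 8.1320%
α = realised − required = 7.1436% − 8.1320% = -0.99%

-0.99%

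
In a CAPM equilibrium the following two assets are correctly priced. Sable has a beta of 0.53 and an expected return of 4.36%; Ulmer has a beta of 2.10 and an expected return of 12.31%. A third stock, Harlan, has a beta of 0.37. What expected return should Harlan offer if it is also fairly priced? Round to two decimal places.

3.55%

MRP (SML slope) = (12.31% − 4.36%) / (2.10 − 0.53) = 7.95% / 1.57 = 5.0637%
R_f (intercept) = 4.36% − 0.53 × 5.0637% = 1.6762%
E(R_Harlan) = R_f + β × MRP = 1.6762% + 0.37 × 5.0637% = 3.55%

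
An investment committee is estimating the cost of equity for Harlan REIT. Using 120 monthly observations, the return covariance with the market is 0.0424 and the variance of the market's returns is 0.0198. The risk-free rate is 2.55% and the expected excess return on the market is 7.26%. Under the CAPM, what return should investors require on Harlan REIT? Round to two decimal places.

β = Cov(R_i, R_m) / Var(R_m) = 0.0424 / 0.0198 = 2.1414
E(R) = R_f + β × MRP = 2.55% + 2.1414 × 7.26% = 18.10%

18.10%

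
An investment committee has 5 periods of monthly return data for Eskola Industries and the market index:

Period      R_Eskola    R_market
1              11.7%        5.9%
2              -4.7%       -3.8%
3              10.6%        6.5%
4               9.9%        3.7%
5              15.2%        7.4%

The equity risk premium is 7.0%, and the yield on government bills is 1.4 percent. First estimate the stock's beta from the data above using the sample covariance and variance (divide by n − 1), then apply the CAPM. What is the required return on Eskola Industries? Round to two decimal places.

Mean R_i = (11.7 − 4.7 + 10.6 + 9.9 + 15.2) / 5 = 8.5400%
Mean R_m = (5.9 − 3.8 + 6.5 + 3.7 + 7.4) / 5 = 3.9400%
Σ(R_i − R̄_i)(R_m − R̄_m) = 136.6620  ⇒  Cov = 136.6620 / 4 = 34.1655
Σ(R_m − R̄_m)² = 82.3320  ⇒  Var(R_m) = 82.3320 / 4 = 20.5830
β = Cov / Var(R_m) = 34.1655 / 20.5830 = 1.6599
E(R) = R_f + β × MRP = 1.4% + 1.6599 × 7.0% = 13.02%

13.02%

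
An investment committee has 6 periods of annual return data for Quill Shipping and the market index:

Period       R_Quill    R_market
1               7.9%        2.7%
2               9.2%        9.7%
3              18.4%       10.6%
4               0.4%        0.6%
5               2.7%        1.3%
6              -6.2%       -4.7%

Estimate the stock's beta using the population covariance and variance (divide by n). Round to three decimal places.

1.351

Mean R_i = (7.9 + 9.2 + 18.4 + 0.4 + 2.7 − 6.2) / 6 = 5.4000%
Mean R_m = (2.7 + 9.7 + 10.6 + 0.6 + 1.3 − 4.7) / 6 = 3.3667%
Σ(R_i − R̄_i)(R_m − R̄_m) = 229.4200  ⇒  Cov = 229.4200 / 6 = 38.2367
Σ(R_m − R̄_m)² = 169.8733  ⇒  Var(R_m) = 169.8733 / 6 = 28.3122
β = Cov / Var(R_m) = 38.2367 / 28.3122 = 1.3505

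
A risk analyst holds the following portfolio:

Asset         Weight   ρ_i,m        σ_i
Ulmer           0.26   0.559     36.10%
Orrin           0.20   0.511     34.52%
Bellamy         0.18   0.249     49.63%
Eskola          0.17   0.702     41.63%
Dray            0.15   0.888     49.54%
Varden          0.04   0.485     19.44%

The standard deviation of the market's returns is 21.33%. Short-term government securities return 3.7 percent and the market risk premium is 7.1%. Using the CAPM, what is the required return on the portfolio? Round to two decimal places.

11.34%

β_Ulmer = 0.559 × 36.10% / 21.33% = 0.9461
β_Orrin = 0.511 × 34.52% / 21.33% = 0.8270
β_Bellamy = 0.249 × 49.63% / 21.33% = 0.5794
β_Eskola = 0.702 × 41.63% / 21.33% = 1.3701
β_Dray = 0.888 × 49.54% / 21.33% = 2.0624
β_Varden = 0.485 × 19.44% / 21.33% = 0.4420
β_P = Σ w_i β_i = 0.26×0.9461 + 0.20×0.8270 + 0.18×0.5794 + 0.17×1.3701 + 0.15×2.0624 + 0.04×0.4420 = 1.0756
E(R_P) = R_f + β_P × MRP = 3.7% + 1.0756 × 7.1% = 11.34%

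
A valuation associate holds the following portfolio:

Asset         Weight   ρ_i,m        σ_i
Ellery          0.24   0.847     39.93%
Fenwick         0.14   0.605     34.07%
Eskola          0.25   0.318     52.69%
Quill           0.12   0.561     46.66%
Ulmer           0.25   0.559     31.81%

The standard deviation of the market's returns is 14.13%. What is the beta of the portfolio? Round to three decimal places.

1.612

β_Ellery = 0.847 × 39.93% / 14.13% = 2.3935
β_Fenwick = 0.605 × 34.07% / 14.13% = 1.4588
β_Eskola = 0.318 × 52.69% / 14.13% = 1.1858
β_Quill = 0.561 × 46.66% / 14.13% = 1.8525
β_Ulmer = 0.559 × 31.81% / 14.13% = 1.2584
β_P = Σ w_i β_i = 0.24×2.3935 + 0.14×1.4588 + 0.25×1.1858 + 0.12×1.8525 + 0.25×1.2584 = 1.6120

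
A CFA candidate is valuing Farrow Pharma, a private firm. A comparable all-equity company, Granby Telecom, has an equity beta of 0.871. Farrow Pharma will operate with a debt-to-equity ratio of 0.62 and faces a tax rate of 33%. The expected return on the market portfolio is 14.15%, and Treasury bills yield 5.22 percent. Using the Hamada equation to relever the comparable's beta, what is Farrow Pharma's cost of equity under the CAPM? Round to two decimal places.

16.23%

β_L = β_U × [1 + (1 − t)(D/E)] = 0.871 × [1 + (1 − 0.33) × 0.62]
    = 0.871 × [1 + 0.67 × 0.62] = 0.871 × 1.4154 = 1.2328
MRP = 14.15% − 5.22% = 8.93%
E(R) = R_f + β_L × MRP = 5.22% + 1.2328 × 8.93% = 16.23%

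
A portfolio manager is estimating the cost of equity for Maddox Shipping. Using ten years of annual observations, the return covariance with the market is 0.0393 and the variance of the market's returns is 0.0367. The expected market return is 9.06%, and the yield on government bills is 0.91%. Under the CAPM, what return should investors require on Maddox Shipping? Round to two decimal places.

β = Cov(R_i, R_m) / Var(R_m) = 0.0393 / 0.0367 = 1.0708
MRP = 9.06% − 0.91% = 8.15%
E(R) = R_f + β × MRP = 0.91% + 1.0708 × 8.15% = 9.64%

9.64%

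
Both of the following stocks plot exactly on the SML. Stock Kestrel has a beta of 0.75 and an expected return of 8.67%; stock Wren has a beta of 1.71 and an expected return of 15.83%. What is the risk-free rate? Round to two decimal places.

Both satisfy E(R) = R_f + β·MRP, so the slope of the SML is
MRP = (15.83% − 8.67%) / (1.71 − 0.75) = 7.16% / 0.96 = 7.4583%
R_f = E(R_Kestrel) − β_Kestrel·MRP = 8.67% − 0.75 × 7.4583% = 3.0763%

3.08%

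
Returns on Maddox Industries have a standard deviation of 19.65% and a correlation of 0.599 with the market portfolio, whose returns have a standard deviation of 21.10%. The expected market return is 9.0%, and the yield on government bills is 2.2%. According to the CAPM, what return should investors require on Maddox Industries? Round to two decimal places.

β = ρ × σ_i / σ_m = 0.599 × 19.65% / 21.10% = 0.5578
MRP = 9.0% − 2.2% = 6.80%
E(R) = 2.2% + 0.5578 × 6.8% = 5.99%

5.99%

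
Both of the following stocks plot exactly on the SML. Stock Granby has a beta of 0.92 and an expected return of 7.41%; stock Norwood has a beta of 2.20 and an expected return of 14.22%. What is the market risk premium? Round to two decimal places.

5.32%

Both satisfy E(R) = R_f + β·MRP, so the slope of the SML is
MRP = (14.22% − 7.41%) / (2.20 − 0.92) = 6.81% / 1.28 = 5.3203%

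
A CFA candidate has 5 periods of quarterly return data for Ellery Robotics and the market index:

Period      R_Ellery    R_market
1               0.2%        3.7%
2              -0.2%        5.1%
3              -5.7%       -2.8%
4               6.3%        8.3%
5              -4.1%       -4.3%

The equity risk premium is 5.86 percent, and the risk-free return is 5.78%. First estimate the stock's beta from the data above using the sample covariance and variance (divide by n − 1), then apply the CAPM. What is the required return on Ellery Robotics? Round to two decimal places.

10.50%

Mean R_i = (0.2 − 0.2 − 5.7 + 6.3 − 4.1) / 5 = -0.7000%
Mean R_m = (3.7 + 5.1 − 2.8 + 8.3 − 4.3) / 5 = 2.0000%
Σ(R_i − R̄_i)(R_m − R̄_m) = 92.6000  ⇒  Cov = 92.6000 / 4 = 23.1500
Σ(R_m − R̄_m)² = 114.9200  ⇒  Var(R_m) = 114.9200 / 4 = 28.7300
β = Cov / Var(R_m) = 23.1500 / 28.7300 = 0.8058
E(R) = R_f + β × MRP = 5.78% + 0.8058 × 5.86% = 10.50%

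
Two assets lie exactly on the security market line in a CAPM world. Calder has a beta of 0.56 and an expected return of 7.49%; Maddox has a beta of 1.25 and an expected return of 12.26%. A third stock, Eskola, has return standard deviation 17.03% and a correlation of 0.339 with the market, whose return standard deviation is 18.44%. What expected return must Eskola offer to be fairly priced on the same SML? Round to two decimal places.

5.78%

MRP = (12.26% − 7.49%) / (1.25 − 0.56) = 6.9130%
R_f = 7.49% − 0.56 × 6.9130% = 3.6187%
β_Eskola = ρ·σ_i/σ_m = 0.339 × 17.03 / 18.44 = 0.3131
E(R_Eskola) = R_f + β × MRP = 3.6187% + 0.3131 × 6.9130% = 5.78%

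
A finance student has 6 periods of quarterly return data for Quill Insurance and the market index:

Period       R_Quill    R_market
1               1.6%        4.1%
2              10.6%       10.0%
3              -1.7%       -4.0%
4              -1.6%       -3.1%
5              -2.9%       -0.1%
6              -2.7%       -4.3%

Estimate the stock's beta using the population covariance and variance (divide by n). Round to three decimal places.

Mean R_i = (1.6 + 10.6 − 1.7 − 1.6 − 2.9 − 2.7) / 6 = 0.5500%
Mean R_m = (4.1 + 10.0 − 4.0 − 3.1 − 0.1 − 4.3) / 6 = 0.4333%
Σ(R_i − R̄_i)(R_m − R̄_m) = 134.7900  ⇒  Cov = 134.7900 / 6 = 22.4650
Σ(R_m − R̄_m)² = 159.7933  ⇒  Var(R_m) = 159.7933 / 6 = 26.6322
β = Cov / Var(R_m) = 22.4650 / 26.6322 = 0.8435

0.844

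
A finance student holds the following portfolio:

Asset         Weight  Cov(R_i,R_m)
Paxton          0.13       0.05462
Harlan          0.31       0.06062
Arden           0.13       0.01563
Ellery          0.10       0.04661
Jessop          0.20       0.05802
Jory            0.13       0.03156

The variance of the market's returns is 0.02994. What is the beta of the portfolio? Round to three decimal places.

β_Paxton = 0.05462 / 0.02994 = 1.8243
β_Harlan = 0.06062 / 0.02994 = 2.0247
β_Arden = 0.01563 / 0.02994 = 0.5220
β_Ellery = 0.04661 / 0.02994 = 1.5568
β_Jessop = 0.05802 / 0.02994 = 1.9379
β_Jory = 0.03156 / 0.02994 = 1.0541
β_P = Σ w_i β_i = 0.13×1.8243 + 0.31×2.0247 + 0.13×0.5220 + 0.10×1.5568 + 0.20×1.9379 + 0.13×1.0541 = 1.6130

1.613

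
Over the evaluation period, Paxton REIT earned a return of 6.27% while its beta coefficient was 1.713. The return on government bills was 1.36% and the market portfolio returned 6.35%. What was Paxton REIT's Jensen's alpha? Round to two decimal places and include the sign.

-3.64%

Market excess return = 6.35% − 1.36% = 4.99%
CAPM benchmark = R_f + β(R_m − R_f) = 1.36% + 1.713 × 4.99% = 9.90787%
α = actual − benchmark = 6.27% − 9.90787% = -3.64%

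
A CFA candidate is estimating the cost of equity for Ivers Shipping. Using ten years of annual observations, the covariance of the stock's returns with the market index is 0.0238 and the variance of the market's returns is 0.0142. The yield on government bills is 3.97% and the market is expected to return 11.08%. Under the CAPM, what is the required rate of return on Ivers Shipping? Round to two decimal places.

15.89%

β = Cov(R_i, R_m) / Var(R_m) = 0.0238 / 0.0142 = 1.6761
MRP = 11.08% − 3.97% = 7.11%
E(R) = R_f + β × MRP = 3.97% + 1.6761 × 7.11% = 15.89%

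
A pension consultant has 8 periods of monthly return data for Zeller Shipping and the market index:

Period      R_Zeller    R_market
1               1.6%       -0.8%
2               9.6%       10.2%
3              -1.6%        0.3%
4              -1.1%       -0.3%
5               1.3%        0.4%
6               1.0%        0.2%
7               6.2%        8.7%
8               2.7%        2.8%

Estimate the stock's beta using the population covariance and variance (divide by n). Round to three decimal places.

Mean R_i = (1.6 + 9.6 − 1.6 − 1.1 + 1.3 + 1.0 + 6.2 + 2.7) / 8 = 2.4625%
Mean R_m = (-0.8 + 10.2 + 0.3 − 0.3 + 0.4 + 0.2 + 8.7 + 2.8) / 8 = 2.6875%
Σ(R_i − R̄_i)(R_m − R̄_m) = 105.7663  ⇒  Cov = 105.7663 / 8 = 13.2208
Σ(R_m − R̄_m)² = 130.8088  ⇒  Var(R_m) = 130.8088 / 8 = 16.3511
β = Cov / Var(R_m) = 13.2208 / 16.3511 = 0.8086

0.809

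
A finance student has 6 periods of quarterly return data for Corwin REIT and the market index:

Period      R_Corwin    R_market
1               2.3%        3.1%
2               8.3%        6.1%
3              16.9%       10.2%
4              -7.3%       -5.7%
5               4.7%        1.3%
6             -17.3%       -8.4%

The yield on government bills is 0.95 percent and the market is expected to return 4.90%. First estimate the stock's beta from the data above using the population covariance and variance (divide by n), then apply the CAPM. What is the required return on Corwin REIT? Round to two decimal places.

7.55%

Mean R_i = (2.3 + 8.3 + 16.9 − 7.3 + 4.7 − 17.3) / 6 = 1.2667%
Mean R_m = (3.1 + 6.1 + 10.2 − 5.7 + 1.3 − 8.4) / 6 = 1.1000%
Σ(R_i − R̄_i)(R_m − R̄_m) = 414.8200  ⇒  Cov = 414.8200 / 6 = 69.1367
Σ(R_m − R̄_m)² = 248.3400  ⇒  Var(R_m) = 248.3400 / 6 = 41.3900
β = Cov / Var(R_m) = 69.1367 / 41.3900 = 1.6704
MRP = 4.90% − 0.95% = 3.95%
E(R) = R_f + β × MRP = 0.95% + 1.6704 × 3.95% = 7.55%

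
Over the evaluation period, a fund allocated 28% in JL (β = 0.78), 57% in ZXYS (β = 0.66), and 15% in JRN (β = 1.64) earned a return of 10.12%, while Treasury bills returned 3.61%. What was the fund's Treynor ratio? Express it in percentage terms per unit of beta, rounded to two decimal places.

β_P = 0.28×0.78 + 0.57×0.66 + 0.15×1.64 = 0.8406
Treynor = (R_P − R_f) / β_P = (10.12% − 3.61%) / 0.8406 = 6.51% / 0.8406 = 7.74%

7.74%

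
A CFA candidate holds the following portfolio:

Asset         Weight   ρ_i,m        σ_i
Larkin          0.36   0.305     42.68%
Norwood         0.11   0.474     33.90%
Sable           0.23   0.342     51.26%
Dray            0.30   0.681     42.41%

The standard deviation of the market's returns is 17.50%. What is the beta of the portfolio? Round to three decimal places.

β_Larkin = 0.305 × 42.68% / 17.50% = 0.7439
β_Norwood = 0.474 × 33.90% / 17.50% = 0.9182
β_Sable = 0.342 × 51.26% / 17.50% = 1.0018
β_Dray = 0.681 × 42.41% / 17.50% = 1.6504
β_P = Σ w_i β_i = 0.36×0.7439 + 0.11×0.9182 + 0.23×1.0018 + 0.30×1.6504 = 1.0943

1.094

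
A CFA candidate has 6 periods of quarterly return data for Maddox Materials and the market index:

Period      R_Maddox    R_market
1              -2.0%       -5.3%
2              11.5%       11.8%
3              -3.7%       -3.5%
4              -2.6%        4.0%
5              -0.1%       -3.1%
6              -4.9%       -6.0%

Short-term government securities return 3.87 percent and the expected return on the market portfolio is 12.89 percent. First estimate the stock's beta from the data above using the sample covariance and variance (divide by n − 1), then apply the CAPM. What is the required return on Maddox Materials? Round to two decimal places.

Mean R_i = (-2.0 + 11.5 − 3.7 − 2.6 − 0.1 − 4.9) / 6 = -0.3000%
Mean R_m = (-5.3 + 11.8 − 3.5 + 4.0 − 3.1 − 6.0) / 6 = -0.3500%
Σ(R_i − R̄_i)(R_m − R̄_m) = 177.9300  ⇒  Cov = 177.9300 / 5 = 35.5860
Σ(R_m − R̄_m)² = 240.4550  ⇒  Var(R_m) = 240.4550 / 5 = 48.0910
β = Cov / Var(R_m) = 35.5860 / 48.0910 = 0.7400
MRP = 12.89% − 3.87% = 9.02%
E(R) = R_f + β × MRP = 3.87% + 0.7400 × 9.02% = 10.54%

10.54%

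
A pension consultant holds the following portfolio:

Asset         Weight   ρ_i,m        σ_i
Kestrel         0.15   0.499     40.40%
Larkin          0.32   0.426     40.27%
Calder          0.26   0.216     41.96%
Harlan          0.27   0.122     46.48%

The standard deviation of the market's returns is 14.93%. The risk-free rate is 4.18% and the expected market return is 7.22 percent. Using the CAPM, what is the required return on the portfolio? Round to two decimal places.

β_Kestrel = 0.499 × 40.40% / 14.93% = 1.3503
β_Larkin = 0.426 × 40.27% / 14.93% = 1.1490
β_Calder = 0.216 × 41.96% / 14.93% = 0.6071
β_Harlan = 0.122 × 46.48% / 14.93% = 0.3798
β_P = Σ w_i β_i = 0.15×1.3503 + 0.32×1.1490 + 0.26×0.6071 + 0.27×0.3798 = 0.8306
MRP = 7.22% − 4.18% = 3.04%
E(R_P) = R_f + β_P × MRP = 4.18% + 0.8306 × 3.04% = 6.71%

6.71%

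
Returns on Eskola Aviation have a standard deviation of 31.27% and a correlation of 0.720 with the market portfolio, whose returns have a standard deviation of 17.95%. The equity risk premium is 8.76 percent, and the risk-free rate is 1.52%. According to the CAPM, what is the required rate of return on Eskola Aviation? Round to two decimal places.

β = ρ × σ_i / σ_m = 0.720 × 31.27% / 17.95% = 1.2543
E(R) = 1.52% + 1.2543 × 8.76% = 12.51%

12.51%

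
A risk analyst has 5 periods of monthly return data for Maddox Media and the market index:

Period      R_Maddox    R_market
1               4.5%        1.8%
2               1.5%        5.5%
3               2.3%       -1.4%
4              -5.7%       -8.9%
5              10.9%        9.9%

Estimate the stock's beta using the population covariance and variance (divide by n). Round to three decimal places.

0.754

Mean R_i = (4.5 + 1.5 + 2.3 − 5.7 + 10.9) / 5 = 2.7000%
Mean R_m = (1.8 + 5.5 − 1.4 − 8.9 + 9.9) / 5 = 1.3800%
Σ(R_i − R̄_i)(R_m − R̄_m) = 153.1400  ⇒  Cov = 153.1400 / 5 = 30.6280
Σ(R_m − R̄_m)² = 203.1480  ⇒  Var(R_m) = 203.1480 / 5 = 40.6296
β = Cov / Var(R_m) = 30.6280 / 40.6296 = 0.7538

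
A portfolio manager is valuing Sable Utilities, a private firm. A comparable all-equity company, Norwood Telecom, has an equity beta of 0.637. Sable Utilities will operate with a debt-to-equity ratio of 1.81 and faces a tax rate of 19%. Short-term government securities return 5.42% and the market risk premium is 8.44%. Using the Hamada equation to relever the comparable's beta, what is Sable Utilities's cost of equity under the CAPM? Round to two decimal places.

β_L = β_U × [1 + (1 − t)(D/E)] = 0.637 × [1 + (1 − 0.19) × 1.81]
    = 0.637 × [1 + 0.81 × 1.81] = 0.637 × 2.4661 = 1.5709
E(R) = R_f + β_L × MRP = 5.42% + 1.5709 × 8.44% = 18.68%

18.68%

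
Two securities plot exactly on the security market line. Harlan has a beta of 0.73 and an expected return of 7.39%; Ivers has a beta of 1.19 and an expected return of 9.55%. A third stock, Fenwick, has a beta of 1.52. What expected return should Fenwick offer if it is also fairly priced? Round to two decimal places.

MRP (SML slope) = (9.55% − 7.39%) / (1.19 − 0.73) = 2.16% / 0.46 = 4.6957%
R_f (intercept) = 7.39% − 0.73 × 4.6957% = 3.9621%
E(R_Fenwick) = R_f + β × MRP = 3.9621% + 1.52 × 4.6957% = 11.10%

11.10%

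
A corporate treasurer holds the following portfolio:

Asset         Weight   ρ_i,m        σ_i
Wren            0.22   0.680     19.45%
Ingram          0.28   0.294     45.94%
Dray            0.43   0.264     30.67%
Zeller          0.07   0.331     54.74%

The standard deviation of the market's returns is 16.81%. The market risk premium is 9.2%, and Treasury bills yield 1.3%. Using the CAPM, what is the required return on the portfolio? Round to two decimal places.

β_Wren = 0.680 × 19.45% / 16.81% = 0.7868
β_Ingram = 0.294 × 45.94% / 16.81% = 0.8035
β_Dray = 0.264 × 30.67% / 16.81% = 0.4817
β_Zeller = 0.331 × 54.74% / 16.81% = 1.0779
β_P = Σ w_i β_i = 0.22×0.7868 + 0.28×0.8035 + 0.43×0.4817 + 0.07×1.0779 = 0.6807
E(R_P) = R_f + β_P × MRP = 1.3% + 0.6807 × 9.2% = 7.56%

7.56%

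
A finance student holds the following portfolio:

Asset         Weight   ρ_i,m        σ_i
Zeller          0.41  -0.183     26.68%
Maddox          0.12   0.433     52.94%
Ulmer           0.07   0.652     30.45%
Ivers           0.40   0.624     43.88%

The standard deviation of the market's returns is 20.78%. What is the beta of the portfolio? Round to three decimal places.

β_Zeller = -0.183 × 26.68% / 20.78% = -0.2350
β_Maddox = 0.433 × 52.94% / 20.78% = 1.1031
β_Ulmer = 0.652 × 30.45% / 20.78% = 0.9554
β_Ivers = 0.624 × 43.88% / 20.78% = 1.3177
β_P = Σ w_i β_i = 0.41×-0.2350 + 0.12×1.1031 + 0.07×0.9554 + 0.40×1.3177 = 0.6300

0.630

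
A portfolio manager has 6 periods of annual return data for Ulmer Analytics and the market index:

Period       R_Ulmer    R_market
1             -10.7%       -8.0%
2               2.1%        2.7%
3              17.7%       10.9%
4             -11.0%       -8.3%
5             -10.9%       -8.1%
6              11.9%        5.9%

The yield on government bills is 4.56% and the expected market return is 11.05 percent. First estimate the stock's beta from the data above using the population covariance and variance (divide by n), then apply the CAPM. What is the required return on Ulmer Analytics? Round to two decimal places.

14.30%

Mean R_i = (-10.7 + 2.1 + 17.7 − 11.0 − 10.9 + 11.9) / 6 = -0.1500%
Mean R_m = (-8.0 + 2.7 + 10.9 − 8.3 − 8.1 + 5.9) / 6 = -0.8167%
Σ(R_i − R̄_i)(R_m − R̄_m) = 533.2650  ⇒  Cov = 533.2650 / 6 = 88.8775
Σ(R_m − R̄_m)² = 355.4083  ⇒  Var(R_m) = 355.4083 / 6 = 59.2347
β = Cov / Var(R_m) = 88.8775 / 59.2347 = 1.5004
MRP = 11.05% − 4.56% = 6.49%
E(R) = R_f + β × MRP = 4.56% + 1.5004 × 6.49% = 14.30%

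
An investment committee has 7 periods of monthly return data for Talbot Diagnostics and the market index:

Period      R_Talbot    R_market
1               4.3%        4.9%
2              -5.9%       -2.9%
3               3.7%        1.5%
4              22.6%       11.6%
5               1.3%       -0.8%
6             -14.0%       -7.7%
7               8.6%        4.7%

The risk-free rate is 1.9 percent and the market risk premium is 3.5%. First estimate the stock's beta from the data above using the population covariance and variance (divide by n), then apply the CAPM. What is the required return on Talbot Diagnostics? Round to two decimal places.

Mean R_i = (4.3 − 5.9 + 3.7 + 22.6 + 1.3 − 14.0 + 8.6) / 7 = 2.9429%
Mean R_m = (4.9 − 2.9 + 1.5 + 11.6 − 0.8 − 7.7 + 4.7) / 7 = 1.6143%
Σ(R_i − R̄_i)(R_m − R̄_m) = 419.8157  ⇒  Cov = 419.8157 / 7 = 59.9737
Σ(R_m − R̄_m)² = 233.0086  ⇒  Var(R_m) = 233.0086 / 7 = 33.2869
β = Cov / Var(R_m) = 59.9737 / 33.2869 = 1.8017
E(R) = R_f + β × MRP = 1.9% + 1.8017 × 3.5% = 8.21%

8.21%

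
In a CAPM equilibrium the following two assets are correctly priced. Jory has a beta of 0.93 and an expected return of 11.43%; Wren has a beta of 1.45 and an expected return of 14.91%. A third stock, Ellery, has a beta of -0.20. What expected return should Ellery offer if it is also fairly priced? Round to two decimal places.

MRP (SML slope) = (14.91% − 11.43%) / (1.45 − 0.93) = 3.48% / 0.52 = 6.6923%
R_f (intercept) = 11.43% − 0.93 × 6.6923% = 5.2062%
E(R_Ellery) = R_f + β × MRP = 5.2062% + -0.20 × 6.6923% = 3.87%

3.87%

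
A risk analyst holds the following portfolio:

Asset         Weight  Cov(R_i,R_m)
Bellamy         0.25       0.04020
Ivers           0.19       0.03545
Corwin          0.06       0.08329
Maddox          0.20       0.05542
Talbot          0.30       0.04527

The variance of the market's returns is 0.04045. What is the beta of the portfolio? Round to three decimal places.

β_Bellamy = 0.04020 / 0.04045 = 0.9938
β_Ivers = 0.03545 / 0.04045 = 0.8764
β_Corwin = 0.08329 / 0.04045 = 2.0591
β_Maddox = 0.05542 / 0.04045 = 1.3701
β_Talbot = 0.04527 / 0.04045 = 1.1192
β_P = Σ w_i β_i = 0.25×0.9938 + 0.19×0.8764 + 0.06×2.0591 + 0.20×1.3701 + 0.30×1.1192 = 1.1483

1.148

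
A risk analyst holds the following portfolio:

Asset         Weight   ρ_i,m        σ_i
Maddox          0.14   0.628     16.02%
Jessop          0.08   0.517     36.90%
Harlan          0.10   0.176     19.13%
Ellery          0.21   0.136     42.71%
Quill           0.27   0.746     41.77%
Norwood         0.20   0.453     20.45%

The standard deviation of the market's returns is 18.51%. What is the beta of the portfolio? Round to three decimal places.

β_Maddox = 0.628 × 16.02% / 18.51% = 0.5435
β_Jessop = 0.517 × 36.90% / 18.51% = 1.0306
β_Harlan = 0.176 × 19.13% / 18.51% = 0.1819
β_Ellery = 0.136 × 42.71% / 18.51% = 0.3138
β_Quill = 0.746 × 41.77% / 18.51% = 1.6834
β_Norwood = 0.453 × 20.45% / 18.51% = 0.5005
β_P = Σ w_i β_i = 0.14×0.5435 + 0.08×1.0306 + 0.10×0.1819 + 0.21×0.3138 + 0.27×1.6834 + 0.20×0.5005 = 0.7972

0.797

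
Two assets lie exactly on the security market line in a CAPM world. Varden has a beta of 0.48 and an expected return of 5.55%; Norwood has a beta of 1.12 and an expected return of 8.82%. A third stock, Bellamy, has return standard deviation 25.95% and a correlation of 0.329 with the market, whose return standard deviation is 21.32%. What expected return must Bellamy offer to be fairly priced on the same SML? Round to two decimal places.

5.14%

MRP = (8.82% − 5.55%) / (1.12 − 0.48) = 5.1094%
R_f = 5.55% − 0.48 × 5.1094% = 3.0975%
β_Bellamy = ρ·σ_i/σ_m = 0.329 × 25.95 / 21.32 = 0.4004
E(R_Bellamy) = R_f + β × MRP = 3.0975% + 0.4004 × 5.1094% = 5.14%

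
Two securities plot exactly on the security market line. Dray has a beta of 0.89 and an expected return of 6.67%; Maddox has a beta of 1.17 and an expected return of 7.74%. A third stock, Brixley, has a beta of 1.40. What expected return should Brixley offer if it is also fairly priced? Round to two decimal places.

MRP (SML slope) = (7.74% − 6.67%) / (1.17 − 0.89) = 1.07% / 0.28 = 3.8214%
R_f (intercept) = 6.67% − 0.89 × 3.8214% = 3.2690%
E(R_Brixley) = R_f + β × MRP = 3.2690% + 1.40 × 3.8214% = 8.62%

8.62%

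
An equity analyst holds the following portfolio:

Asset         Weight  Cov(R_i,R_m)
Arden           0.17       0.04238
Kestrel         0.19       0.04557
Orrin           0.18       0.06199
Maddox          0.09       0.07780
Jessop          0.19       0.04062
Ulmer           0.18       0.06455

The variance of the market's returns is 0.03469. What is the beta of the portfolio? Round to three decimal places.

1.538

β_Arden = 0.04238 / 0.03469 = 1.2217
β_Kestrel = 0.04557 / 0.03469 = 1.3136
β_Orrin = 0.06199 / 0.03469 = 1.7870
β_Maddox = 0.07780 / 0.03469 = 2.2427
β_Jessop = 0.04062 / 0.03469 = 1.1709
β_Ulmer = 0.06455 / 0.03469 = 1.8608
β_P = Σ w_i β_i = 0.17×1.2217 + 0.19×1.3136 + 0.18×1.7870 + 0.09×2.2427 + 0.19×1.1709 + 0.18×1.8608 = 1.5382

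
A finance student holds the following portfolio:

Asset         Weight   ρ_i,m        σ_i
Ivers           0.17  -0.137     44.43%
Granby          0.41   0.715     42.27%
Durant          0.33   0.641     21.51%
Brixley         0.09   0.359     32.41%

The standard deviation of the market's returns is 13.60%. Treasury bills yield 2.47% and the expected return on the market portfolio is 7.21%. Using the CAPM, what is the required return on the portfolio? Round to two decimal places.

8.38%

β_Ivers = -0.137 × 44.43% / 13.60% = -0.4476
β_Granby = 0.715 × 42.27% / 13.60% = 2.2223
β_Durant = 0.641 × 21.51% / 13.60% = 1.0138
β_Brixley = 0.359 × 32.41% / 13.60% = 0.8555
β_P = Σ w_i β_i = 0.17×-0.4476 + 0.41×2.2223 + 0.33×1.0138 + 0.09×0.8555 = 1.2466
MRP = 7.21% − 2.47% = 4.74%
E(R_P) = R_f + β_P × MRP = 2.47% + 1.2466 × 4.74% = 8.38%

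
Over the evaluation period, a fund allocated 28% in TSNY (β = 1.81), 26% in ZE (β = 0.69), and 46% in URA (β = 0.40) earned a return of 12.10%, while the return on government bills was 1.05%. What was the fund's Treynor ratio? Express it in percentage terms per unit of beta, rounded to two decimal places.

12.70%

β_P = 0.28×1.81 + 0.26×0.69 + 0.46×0.40 = 0.8702
Treynor = (R_P − R_f) / β_P = (12.10% − 1.05%) / 0.8702 = 11.05% / 0.8702 = 12.70%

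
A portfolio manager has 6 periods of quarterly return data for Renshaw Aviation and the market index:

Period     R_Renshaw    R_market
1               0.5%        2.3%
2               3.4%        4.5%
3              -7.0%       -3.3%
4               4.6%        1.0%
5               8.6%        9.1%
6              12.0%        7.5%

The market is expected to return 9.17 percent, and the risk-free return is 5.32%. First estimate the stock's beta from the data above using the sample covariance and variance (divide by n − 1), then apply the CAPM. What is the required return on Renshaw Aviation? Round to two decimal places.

10.39%

Mean R_i = (0.5 + 3.4 − 7.0 + 4.6 + 8.6 + 12.0) / 6 = 3.6833%
Mean R_m = (2.3 + 4.5 − 3.3 + 1.0 + 9.1 + 7.5) / 6 = 3.5167%
Σ(R_i − R̄_i)(R_m − R̄_m) = 134.6917  ⇒  Cov = 134.6917 / 5 = 26.9383
Σ(R_m − R̄_m)² = 102.2883  ⇒  Var(R_m) = 102.2883 / 5 = 20.4577
β = Cov / Var(R_m) = 26.9383 / 20.4577 = 1.3168
MRP = 9.17% − 5.32% = 3.85%
E(R) = R_f + β × MRP = 5.32% + 1.3168 × 3.85% = 10.39%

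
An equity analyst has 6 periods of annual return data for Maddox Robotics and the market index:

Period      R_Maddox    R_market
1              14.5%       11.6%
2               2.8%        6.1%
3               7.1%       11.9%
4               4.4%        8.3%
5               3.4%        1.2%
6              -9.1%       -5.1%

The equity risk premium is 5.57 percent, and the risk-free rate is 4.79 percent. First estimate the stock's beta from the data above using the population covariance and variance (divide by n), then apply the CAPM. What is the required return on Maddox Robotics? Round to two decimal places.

10.59%

Mean R_i = (14.5 + 2.8 + 7.1 + 4.4 + 3.4 − 9.1) / 6 = 3.8500%
Mean R_m = (11.6 + 6.1 + 11.9 + 8.3 + 1.2 − 5.1) / 6 = 5.6667%
Σ(R_i − R̄_i)(R_m − R̄_m) = 225.8800  ⇒  Cov = 225.8800 / 6 = 37.6467
Σ(R_m − R̄_m)² = 217.0533  ⇒  Var(R_m) = 217.0533 / 6 = 36.1756
β = Cov / Var(R_m) = 37.6467 / 36.1756 = 1.0407
E(R) = R_f + β × MRP = 4.79% + 1.0407 × 5.57% = 10.59%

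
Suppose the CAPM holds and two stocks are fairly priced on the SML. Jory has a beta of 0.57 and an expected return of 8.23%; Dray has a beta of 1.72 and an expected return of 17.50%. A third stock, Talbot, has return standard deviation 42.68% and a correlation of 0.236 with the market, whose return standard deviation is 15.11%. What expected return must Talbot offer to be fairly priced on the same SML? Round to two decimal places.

9.01%

MRP = (17.50% − 8.23%) / (1.72 − 0.57) = 8.0609%
R_f = 8.23% − 0.57 × 8.0609% = 3.6353%
β_Talbot = ρ·σ_i/σ_m = 0.236 × 42.68 / 15.11 = 0.6666
E(R_Talbot) = R_f + β × MRP = 3.6353% + 0.6666 × 8.0609% = 9.01%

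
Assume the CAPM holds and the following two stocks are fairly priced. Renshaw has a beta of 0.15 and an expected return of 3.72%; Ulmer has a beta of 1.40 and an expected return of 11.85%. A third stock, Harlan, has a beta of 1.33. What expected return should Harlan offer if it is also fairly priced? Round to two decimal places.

11.39%

MRP (SML slope) = (11.85% − 3.72%) / (1.40 − 0.15) = 8.13% / 1.25 = 6.5040%
R_f (intercept) = 3.72% − 0.15 × 6.5040% = 2.7444%
E(R_Harlan) = R_f + β × MRP = 2.7444% + 1.33 × 6.5040% = 11.39%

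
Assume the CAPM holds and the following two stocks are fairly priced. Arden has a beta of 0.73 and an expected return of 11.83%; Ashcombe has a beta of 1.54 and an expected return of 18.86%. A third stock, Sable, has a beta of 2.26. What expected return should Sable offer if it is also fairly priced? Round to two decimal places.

MRP (SML slope) = (18.86% − 11.83%) / (1.54 − 0.73) = 7.03% / 0.81 = 8.6790%
R_f (intercept) = 11.83% − 0.73 × 8.6790% = 5.4943%
E(R_Sable) = R_f + β × MRP = 5.4943% + 2.26 × 8.6790% = 25.11%

25.11%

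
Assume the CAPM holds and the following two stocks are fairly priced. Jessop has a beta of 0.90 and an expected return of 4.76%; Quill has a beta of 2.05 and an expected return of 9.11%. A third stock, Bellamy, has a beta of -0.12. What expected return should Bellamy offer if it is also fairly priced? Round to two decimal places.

MRP (SML slope) = (9.11% − 4.76%) / (2.05 − 0.90) = 4.35% / 1.15 = 3.7826%
R_f (intercept) = 4.76% − 0.90 × 3.7826% = 1.3557%
E(R_Bellamy) = R_f + β × MRP = 1.3557% + -0.12 × 3.7826% = 0.90%

0.90%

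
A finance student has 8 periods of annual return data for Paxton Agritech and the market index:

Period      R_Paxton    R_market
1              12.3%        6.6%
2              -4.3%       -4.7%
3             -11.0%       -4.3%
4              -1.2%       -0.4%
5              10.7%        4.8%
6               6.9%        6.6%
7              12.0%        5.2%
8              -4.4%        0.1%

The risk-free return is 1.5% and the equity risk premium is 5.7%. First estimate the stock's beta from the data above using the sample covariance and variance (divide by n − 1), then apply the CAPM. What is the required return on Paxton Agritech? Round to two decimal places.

11.56%

Mean R_i = (12.3 − 4.3 − 11.0 − 1.2 + 10.7 + 6.9 + 12.0 − 4.4) / 8 = 2.6250%
Mean R_m = (6.6 − 4.7 − 4.3 − 0.4 + 4.8 + 6.6 + 5.2 + 0.1) / 8 = 1.7375%
Σ(R_i − R̄_i)(R_m − R̄_m) = 271.5425  ⇒  Cov = 271.5425 / 7 = 38.7918
Σ(R_m − R̄_m)² = 153.7988  ⇒  Var(R_m) = 153.7988 / 7 = 21.9713
β = Cov / Var(R_m) = 38.7918 / 21.9713 = 1.7656
E(R) = R_f + β × MRP = 1.5% + 1.7656 × 5.7% = 11.56%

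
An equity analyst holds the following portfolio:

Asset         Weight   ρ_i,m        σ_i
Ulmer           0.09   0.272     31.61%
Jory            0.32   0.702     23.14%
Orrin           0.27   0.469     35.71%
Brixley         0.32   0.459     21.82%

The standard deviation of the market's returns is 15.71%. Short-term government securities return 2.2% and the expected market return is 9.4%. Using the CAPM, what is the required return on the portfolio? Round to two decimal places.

8.48%

β_Ulmer = 0.272 × 31.61% / 15.71% = 0.5473
β_Jory = 0.702 × 23.14% / 15.71% = 1.0340
β_Orrin = 0.469 × 35.71% / 15.71% = 1.0661
β_Brixley = 0.459 × 21.82% / 15.71% = 0.6375
β_P = Σ w_i β_i = 0.09×0.5473 + 0.32×1.0340 + 0.27×1.0661 + 0.32×0.6375 = 0.8720
MRP = 9.4% − 2.2% = 7.20%
E(R_P) = R_f + β_P × MRP = 2.2% + 0.8720 × 7.2% = 8.48%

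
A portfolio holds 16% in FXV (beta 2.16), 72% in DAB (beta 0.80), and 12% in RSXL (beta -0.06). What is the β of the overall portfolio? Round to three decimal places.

β_P = Σ w_i β_i = 0.16×2.16 + 0.72×0.80 + 0.12×-0.06 = 0.9144

0.914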